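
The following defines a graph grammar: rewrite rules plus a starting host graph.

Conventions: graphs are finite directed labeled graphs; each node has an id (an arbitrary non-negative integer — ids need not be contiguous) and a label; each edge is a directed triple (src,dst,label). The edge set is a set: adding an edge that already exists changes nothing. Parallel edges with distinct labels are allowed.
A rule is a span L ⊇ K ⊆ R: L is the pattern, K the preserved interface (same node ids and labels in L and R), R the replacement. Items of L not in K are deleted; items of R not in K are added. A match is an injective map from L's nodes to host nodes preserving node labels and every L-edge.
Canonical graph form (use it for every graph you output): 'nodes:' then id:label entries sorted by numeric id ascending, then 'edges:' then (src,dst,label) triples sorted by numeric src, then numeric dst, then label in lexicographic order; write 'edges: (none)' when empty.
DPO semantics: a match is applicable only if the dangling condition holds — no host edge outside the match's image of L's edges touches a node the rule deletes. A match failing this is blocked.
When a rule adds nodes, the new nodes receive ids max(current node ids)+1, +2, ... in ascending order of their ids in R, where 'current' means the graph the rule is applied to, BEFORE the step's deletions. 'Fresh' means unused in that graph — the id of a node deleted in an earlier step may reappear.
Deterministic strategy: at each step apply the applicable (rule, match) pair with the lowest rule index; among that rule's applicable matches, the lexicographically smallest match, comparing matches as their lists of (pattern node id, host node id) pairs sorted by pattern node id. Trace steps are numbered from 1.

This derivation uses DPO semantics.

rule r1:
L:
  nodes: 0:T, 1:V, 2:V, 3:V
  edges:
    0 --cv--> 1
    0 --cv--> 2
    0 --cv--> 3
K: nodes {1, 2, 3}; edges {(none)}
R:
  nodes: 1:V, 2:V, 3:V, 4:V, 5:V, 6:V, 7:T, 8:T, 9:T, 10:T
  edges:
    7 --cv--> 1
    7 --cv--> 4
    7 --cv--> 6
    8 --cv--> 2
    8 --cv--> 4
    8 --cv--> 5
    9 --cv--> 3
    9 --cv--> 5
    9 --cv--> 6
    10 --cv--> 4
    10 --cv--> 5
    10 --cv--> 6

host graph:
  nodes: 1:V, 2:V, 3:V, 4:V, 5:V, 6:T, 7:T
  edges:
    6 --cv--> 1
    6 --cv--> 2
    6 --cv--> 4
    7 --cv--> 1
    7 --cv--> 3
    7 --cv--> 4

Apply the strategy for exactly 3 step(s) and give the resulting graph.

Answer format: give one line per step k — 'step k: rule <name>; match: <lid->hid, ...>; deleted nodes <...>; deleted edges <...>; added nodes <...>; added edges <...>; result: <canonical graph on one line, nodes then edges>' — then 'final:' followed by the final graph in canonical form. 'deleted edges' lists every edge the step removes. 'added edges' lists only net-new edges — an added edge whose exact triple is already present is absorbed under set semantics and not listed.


step 1: rule r1; match: 0->6, 1->1, 2->2, 3->4; deleted nodes 6; deleted edges (6,1,cv); (6,2,cv); (6,4,cv); added nodes 8, 9, 10, 11, 12, 13, 14; added edges (11,1,cv); (11,8,cv); (11,10,cv); (12,2,cv); (12,8,cv); (12,9,cv); (13,4,cv); (13,9,cv); (13,10,cv); (14,8,cv); (14,9,cv); (14,10,cv); result: nodes: 1:V, 2:V, 3:V, 4:V, 5:V, 7:T, 8:V, 9:V, 10:V, 11:T, 12:T, 13:T, 14:T edges: (7,1,cv); (7,3,cv); (7,4,cv); (11,1,cv); (11,8,cv); (11,10,cv); (12,2,cv); (12,8,cv); (12,9,cv); (13,4,cv); (13,9,cv); (13,10,cv); (14,8,cv); (14,9,cv); (14,10,cv)
step 2: rule r1; match: 0->7, 1->1, 2->3, 3->4; deleted nodes 7; deleted edges (7,1,cv); (7,3,cv); (7,4,cv); added nodes 15, 16, 17, 18, 19, 20, 21; added edges (18,1,cv); (18,15,cv); (18,17,cv); (19,3,cv); (19,15,cv); (19,16,cv); (20,4,cv); (20,16,cv); (20,17,cv); (21,15,cv); (21,16,cv); (21,17,cv); result: nodes: 1:V, 2:V, 3:V, 4:V, 5:V, 8:V, 9:V, 10:V, 11:T, 12:T, 13:T, 14:T, 15:V, 16:V, 17:V, 18:T, 19:T, 20:T, 21:T edges: (11,1,cv); (11,8,cv); (11,10,cv); (12,2,cv); (12,8,cv); (12,9,cv); (13,4,cv); (13,9,cv); (13,10,cv); (14,8,cv); (14,9,cv); (14,10,cv); (18,1,cv); (18,15,cv); (18,17,cv); (19,3,cv); (19,15,cv); (19,16,cv); (20,4,cv); (20,16,cv); (20,17,cv); (21,15,cv); (21,16,cv); (21,17,cv)
step 3: rule r1; match: 0->11, 1->1, 2->8, 3->10; deleted nodes 11; deleted edges (11,1,cv); (11,8,cv); (11,10,cv); added nodes 22, 23, 24, 25, 26, 27, 28; added edges (25,1,cv); (25,22,cv); (25,24,cv); (26,8,cv); (26,22,cv); (26,23,cv); (27,10,cv); (27,23,cv); (27,24,cv); (28,22,cv); (28,23,cv); (28,24,cv); result: nodes: 1:V, 2:V, 3:V, 4:V, 5:V, 8:V, 9:V, 10:V, 12:T, 13:T, 14:T, 15:V, 16:V, 17:V, 18:T, 19:T, 20:T, 21:T, 22:V, 23:V, 24:V, 25:T, 26:T, 27:T, 28:T edges: (12,2,cv); (12,8,cv); (12,9,cv); (13,4,cv); (13,9,cv); (13,10,cv); (14,8,cv); (14,9,cv); (14,10,cv); (18,1,cv); (18,15,cv); (18,17,cv); (19,3,cv); (19,15,cv); (19,16,cv); (20,4,cv); (20,16,cv); (20,17,cv); (21,15,cv); (21,16,cv); (21,17,cv); (25,1,cv); (25,22,cv); (25,24,cv); (26,8,cv); (26,22,cv); (26,23,cv); (27,10,cv); (27,23,cv); (27,24,cv); (28,22,cv); (28,23,cv); (28,24,cv)
final:
nodes: 1:V, 2:V, 3:V, 4:V, 5:V, 8:V, 9:V, 10:V, 12:T, 13:T, 14:T, 15:V, 16:V, 17:V, 18:T, 19:T, 20:T, 21:T, 22:V, 23:V, 24:V, 25:T, 26:T, 27:T, 28:T
edges: (12,2,cv); (12,8,cv); (12,9,cv); (13,4,cv); (13,9,cv); (13,10,cv); (14,8,cv); (14,9,cv); (14,10,cv); (18,1,cv); (18,15,cv); (18,17,cv); (19,3,cv); (19,15,cv); (19,16,cv); (20,4,cv); (20,16,cv); (20,17,cv); (21,15,cv); (21,16,cv); (21,17,cv); (25,1,cv); (25,22,cv); (25,24,cv); (26,8,cv); (26,22,cv); (26,23,cv); (27,10,cv); (27,23,cv); (27,24,cv); (28,22,cv); (28,23,cv); (28,24,cv)


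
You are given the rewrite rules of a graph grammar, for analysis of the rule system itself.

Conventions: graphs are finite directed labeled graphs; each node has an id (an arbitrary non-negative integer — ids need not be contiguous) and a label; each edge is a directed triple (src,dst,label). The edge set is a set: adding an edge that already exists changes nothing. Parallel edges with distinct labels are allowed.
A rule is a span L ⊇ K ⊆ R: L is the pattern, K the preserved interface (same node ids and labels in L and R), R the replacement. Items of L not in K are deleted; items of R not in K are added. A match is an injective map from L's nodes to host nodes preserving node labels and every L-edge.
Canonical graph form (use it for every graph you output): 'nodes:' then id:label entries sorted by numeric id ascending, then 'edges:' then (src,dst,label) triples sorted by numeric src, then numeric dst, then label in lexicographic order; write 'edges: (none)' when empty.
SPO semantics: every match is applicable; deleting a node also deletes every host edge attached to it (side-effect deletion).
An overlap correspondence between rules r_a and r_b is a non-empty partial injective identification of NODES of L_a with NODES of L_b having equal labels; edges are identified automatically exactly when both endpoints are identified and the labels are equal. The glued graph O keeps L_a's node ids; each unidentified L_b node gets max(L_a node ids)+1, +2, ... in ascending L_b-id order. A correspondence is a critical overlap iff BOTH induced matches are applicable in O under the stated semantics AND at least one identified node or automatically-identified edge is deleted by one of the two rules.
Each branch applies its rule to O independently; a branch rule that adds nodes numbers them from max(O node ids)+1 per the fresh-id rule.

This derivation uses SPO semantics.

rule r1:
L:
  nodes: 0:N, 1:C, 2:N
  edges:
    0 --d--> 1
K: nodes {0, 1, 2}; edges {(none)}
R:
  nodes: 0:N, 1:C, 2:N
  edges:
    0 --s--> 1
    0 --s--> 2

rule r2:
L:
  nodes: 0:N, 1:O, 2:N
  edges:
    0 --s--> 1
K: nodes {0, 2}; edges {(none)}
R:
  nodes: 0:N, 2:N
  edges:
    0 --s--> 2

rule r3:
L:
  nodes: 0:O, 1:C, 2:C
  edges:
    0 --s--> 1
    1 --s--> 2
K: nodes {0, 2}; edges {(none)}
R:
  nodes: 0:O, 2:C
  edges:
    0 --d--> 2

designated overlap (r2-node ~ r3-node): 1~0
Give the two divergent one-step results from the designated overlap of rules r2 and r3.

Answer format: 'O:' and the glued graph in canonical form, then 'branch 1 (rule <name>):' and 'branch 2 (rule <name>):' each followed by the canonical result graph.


O:
nodes: 0:N, 1:O, 2:N, 3:C, 4:C
edges: (0,1,s); (1,3,s); (3,4,s)
branch 1 (rule r2):
nodes: 0:N, 2:N, 3:C, 4:C
edges: (0,2,s); (3,4,s)
branch 2 (rule r3):
nodes: 0:N, 1:O, 2:N, 4:C
edges: (0,1,s); (1,4,d)


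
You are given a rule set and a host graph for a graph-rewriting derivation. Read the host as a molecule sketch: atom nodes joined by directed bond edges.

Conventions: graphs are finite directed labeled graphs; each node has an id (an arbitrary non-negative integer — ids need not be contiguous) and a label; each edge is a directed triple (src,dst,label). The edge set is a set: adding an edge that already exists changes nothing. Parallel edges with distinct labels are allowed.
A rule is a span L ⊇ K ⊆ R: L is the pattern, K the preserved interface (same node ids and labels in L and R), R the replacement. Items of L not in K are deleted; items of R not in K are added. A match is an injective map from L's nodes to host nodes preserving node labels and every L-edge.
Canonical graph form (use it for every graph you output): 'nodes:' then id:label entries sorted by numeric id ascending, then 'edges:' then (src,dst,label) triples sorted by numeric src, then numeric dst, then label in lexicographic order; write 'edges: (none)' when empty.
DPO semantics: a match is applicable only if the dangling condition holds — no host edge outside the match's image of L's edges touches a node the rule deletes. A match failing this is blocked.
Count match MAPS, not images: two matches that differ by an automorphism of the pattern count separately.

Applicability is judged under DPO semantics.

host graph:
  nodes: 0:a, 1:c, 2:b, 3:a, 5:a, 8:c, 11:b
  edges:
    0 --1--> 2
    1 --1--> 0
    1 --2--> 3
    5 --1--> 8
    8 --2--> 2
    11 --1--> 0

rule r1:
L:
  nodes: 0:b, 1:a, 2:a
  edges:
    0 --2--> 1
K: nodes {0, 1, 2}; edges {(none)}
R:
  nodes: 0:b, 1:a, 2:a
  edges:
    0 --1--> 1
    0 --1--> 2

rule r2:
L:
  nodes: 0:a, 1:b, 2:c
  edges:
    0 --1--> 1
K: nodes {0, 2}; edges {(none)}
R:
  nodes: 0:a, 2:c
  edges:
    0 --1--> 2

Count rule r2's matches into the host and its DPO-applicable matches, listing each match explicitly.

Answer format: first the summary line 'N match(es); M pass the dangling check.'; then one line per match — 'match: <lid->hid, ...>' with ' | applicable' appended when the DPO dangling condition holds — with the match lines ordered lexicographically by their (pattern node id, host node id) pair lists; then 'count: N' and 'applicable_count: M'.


2 match(es); 0 pass the dangling check.
match: 0->0, 1->2, 2->1
match: 0->0, 1->2, 2->8
count: 2
applicable_count: 0


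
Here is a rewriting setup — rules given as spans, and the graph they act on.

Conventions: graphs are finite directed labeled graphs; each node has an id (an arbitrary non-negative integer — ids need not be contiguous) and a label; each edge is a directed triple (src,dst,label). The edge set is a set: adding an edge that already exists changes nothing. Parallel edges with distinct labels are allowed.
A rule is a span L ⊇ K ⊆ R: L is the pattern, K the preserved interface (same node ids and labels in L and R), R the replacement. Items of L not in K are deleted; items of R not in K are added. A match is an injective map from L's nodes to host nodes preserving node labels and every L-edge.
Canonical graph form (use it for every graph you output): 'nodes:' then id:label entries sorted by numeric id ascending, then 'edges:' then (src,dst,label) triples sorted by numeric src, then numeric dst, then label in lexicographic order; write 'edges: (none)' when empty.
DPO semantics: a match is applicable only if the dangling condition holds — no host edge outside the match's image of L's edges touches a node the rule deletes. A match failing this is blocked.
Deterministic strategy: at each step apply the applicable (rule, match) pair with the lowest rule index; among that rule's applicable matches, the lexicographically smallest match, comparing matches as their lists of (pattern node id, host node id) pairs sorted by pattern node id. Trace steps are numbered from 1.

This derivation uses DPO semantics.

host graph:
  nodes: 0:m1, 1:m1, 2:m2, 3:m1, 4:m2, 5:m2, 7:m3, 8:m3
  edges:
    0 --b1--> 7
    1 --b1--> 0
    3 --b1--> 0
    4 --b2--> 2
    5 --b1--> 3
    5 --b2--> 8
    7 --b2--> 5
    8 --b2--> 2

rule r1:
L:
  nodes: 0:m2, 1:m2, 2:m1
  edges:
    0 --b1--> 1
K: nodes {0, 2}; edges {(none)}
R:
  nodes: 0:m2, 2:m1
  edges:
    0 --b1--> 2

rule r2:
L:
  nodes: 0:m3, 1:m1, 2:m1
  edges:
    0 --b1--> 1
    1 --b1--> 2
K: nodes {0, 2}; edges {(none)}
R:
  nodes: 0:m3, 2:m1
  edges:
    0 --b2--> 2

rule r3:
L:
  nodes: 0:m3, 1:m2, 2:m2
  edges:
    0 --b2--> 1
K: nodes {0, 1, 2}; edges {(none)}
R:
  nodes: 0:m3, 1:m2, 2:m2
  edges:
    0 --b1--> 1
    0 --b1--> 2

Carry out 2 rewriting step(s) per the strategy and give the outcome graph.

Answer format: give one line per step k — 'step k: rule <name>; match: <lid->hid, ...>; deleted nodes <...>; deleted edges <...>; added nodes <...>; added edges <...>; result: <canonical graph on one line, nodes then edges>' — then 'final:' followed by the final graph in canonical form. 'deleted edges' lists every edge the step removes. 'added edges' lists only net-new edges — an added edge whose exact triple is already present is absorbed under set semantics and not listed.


step 1: rule r3; match: 0->7, 1->5, 2->2; deleted nodes (none); deleted edges (7,5,b2); added nodes (none); added edges (7,2,b1); (7,5,b1); result: nodes: 0:m1, 1:m1, 2:m2, 3:m1, 4:m2, 5:m2, 7:m3, 8:m3 edges: (0,7,b1); (1,0,b1); (3,0,b1); (4,2,b2); (5,3,b1); (5,8,b2); (7,2,b1); (7,5,b1); (8,2,b2)
step 2: rule r3; match: 0->8, 1->2, 2->4; deleted nodes (none); deleted edges (8,2,b2); added nodes (none); added edges (8,2,b1); (8,4,b1); result: nodes: 0:m1, 1:m1, 2:m2, 3:m1, 4:m2, 5:m2, 7:m3, 8:m3 edges: (0,7,b1); (1,0,b1); (3,0,b1); (4,2,b2); (5,3,b1); (5,8,b2); (7,2,b1); (7,5,b1); (8,2,b1); (8,4,b1)
final:
nodes: 0:m1, 1:m1, 2:m2, 3:m1, 4:m2, 5:m2, 7:m3, 8:m3
edges: (0,7,b1); (1,0,b1); (3,0,b1); (4,2,b2); (5,3,b1); (5,8,b2); (7,2,b1); (7,5,b1); (8,2,b1); (8,4,b1)


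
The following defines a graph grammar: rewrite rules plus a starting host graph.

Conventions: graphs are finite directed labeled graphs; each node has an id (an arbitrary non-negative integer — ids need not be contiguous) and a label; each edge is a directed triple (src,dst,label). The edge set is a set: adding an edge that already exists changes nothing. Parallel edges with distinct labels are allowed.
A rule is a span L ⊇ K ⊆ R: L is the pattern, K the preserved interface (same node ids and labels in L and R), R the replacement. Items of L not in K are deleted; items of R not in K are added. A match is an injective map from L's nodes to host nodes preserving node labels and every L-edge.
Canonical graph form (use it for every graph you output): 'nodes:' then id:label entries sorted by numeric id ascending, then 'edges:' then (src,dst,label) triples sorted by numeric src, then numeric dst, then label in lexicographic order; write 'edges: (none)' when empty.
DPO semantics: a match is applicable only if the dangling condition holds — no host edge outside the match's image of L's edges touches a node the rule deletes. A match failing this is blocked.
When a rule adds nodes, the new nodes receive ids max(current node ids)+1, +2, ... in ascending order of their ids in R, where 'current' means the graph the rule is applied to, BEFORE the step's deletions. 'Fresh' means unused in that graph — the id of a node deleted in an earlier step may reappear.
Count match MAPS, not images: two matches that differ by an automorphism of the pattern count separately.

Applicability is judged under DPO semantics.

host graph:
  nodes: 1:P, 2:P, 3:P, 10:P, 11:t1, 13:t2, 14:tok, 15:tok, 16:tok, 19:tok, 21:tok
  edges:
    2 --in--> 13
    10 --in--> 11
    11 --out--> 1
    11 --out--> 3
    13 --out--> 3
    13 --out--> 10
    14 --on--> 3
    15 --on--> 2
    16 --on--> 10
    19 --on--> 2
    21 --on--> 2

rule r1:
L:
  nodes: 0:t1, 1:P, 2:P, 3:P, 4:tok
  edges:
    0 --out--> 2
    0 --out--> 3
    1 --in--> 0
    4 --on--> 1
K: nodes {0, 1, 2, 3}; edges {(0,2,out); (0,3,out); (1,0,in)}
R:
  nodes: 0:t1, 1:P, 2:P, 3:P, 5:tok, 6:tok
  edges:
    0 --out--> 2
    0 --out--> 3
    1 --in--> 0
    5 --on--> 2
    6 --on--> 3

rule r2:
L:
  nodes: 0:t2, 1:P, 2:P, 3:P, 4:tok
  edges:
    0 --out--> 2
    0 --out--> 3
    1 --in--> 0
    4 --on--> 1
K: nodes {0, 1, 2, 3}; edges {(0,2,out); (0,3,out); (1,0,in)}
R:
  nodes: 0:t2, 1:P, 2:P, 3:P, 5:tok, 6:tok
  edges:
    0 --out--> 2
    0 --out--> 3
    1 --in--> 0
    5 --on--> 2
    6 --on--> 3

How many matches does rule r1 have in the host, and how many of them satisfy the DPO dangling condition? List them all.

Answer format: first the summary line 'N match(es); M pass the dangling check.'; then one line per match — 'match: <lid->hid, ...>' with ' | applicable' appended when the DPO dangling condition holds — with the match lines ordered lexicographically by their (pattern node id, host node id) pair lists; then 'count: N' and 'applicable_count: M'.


2 match(es); 2 pass the dangling check.
match: 0->11, 1->10, 2->1, 3->3, 4->16 | applicable
match: 0->11, 1->10, 2->3, 3->1, 4->16 | applicable
count: 2
applicable_count: 2


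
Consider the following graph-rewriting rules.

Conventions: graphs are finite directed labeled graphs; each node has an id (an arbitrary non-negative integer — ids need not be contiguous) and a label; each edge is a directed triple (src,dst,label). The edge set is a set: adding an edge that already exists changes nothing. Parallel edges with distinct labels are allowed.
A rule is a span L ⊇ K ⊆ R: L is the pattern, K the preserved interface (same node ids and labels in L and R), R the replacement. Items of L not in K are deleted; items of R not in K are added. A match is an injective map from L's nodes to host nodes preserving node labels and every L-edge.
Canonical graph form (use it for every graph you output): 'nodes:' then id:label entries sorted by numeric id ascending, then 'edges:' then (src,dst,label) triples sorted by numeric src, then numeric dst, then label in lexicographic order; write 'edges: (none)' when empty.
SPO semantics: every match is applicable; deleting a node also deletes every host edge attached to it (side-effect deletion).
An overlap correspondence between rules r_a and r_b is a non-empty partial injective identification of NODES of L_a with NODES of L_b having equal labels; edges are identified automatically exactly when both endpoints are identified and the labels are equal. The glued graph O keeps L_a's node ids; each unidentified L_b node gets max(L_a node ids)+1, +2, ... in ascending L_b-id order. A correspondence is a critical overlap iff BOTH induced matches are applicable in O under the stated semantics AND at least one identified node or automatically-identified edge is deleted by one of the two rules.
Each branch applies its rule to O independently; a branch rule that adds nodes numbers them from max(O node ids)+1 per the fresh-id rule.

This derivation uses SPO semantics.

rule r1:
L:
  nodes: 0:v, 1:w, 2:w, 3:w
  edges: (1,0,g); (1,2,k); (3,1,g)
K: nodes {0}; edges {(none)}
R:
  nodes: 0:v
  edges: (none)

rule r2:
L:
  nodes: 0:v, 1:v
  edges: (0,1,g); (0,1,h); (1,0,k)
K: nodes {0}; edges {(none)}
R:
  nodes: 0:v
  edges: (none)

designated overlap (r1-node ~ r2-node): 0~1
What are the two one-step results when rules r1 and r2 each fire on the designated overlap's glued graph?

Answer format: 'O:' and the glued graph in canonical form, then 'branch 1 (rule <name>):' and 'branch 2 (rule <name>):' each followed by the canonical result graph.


O:
nodes: 0:v, 1:w, 2:w, 3:w, 4:v
edges: (0,4,k); (1,0,g); (1,2,k); (3,1,g); (4,0,g); (4,0,h)
branch 1 (rule r1):
nodes: 0:v, 4:v
edges: (0,4,k); (4,0,g); (4,0,h)
branch 2 (rule r2):
nodes: 1:w, 2:w, 3:w, 4:v
edges: (1,2,k); (3,1,g)


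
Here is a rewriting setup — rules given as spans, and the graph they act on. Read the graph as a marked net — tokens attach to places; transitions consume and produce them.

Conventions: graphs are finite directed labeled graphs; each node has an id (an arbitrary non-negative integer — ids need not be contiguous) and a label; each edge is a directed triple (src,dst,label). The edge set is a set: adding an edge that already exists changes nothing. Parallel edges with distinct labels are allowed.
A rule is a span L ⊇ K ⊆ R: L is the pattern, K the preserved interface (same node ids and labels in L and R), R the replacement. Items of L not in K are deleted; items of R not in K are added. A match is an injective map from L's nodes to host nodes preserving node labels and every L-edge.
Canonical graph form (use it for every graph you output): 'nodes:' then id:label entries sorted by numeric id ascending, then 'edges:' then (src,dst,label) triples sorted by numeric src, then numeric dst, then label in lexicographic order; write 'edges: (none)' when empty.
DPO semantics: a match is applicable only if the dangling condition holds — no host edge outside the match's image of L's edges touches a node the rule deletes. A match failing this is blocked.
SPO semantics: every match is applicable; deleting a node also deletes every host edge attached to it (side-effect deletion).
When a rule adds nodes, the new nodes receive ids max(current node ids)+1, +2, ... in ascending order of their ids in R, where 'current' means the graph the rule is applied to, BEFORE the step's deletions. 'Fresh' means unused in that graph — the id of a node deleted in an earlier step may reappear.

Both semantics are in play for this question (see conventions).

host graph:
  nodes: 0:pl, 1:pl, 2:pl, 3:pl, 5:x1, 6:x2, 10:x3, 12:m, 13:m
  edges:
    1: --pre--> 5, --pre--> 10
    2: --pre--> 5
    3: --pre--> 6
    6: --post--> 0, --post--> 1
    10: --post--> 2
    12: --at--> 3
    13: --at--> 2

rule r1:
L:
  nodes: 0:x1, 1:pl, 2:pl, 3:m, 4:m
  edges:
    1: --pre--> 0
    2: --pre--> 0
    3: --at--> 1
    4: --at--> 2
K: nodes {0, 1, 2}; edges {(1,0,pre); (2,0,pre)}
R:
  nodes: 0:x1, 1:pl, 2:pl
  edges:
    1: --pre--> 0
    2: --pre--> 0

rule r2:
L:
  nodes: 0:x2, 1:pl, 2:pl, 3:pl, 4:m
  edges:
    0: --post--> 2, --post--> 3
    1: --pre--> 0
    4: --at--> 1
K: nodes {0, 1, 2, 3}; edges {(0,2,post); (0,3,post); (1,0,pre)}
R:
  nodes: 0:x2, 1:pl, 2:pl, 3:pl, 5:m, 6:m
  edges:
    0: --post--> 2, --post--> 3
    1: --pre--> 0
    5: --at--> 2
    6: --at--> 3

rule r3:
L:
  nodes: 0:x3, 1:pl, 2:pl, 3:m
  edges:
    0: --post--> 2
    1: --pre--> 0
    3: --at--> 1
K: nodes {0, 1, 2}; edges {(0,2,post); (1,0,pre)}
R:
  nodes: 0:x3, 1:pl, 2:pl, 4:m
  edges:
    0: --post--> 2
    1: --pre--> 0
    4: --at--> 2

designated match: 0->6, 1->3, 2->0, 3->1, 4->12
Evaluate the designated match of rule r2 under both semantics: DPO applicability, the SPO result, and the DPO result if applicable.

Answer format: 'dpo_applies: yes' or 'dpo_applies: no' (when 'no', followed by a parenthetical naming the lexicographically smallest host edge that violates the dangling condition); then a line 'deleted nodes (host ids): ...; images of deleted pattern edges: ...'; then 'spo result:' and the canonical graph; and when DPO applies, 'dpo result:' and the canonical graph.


dpo_applies: yes
deleted nodes (host ids): 12; images of deleted pattern edges: (12,3,at)
spo result:
nodes: 0:pl, 1:pl, 2:pl, 3:pl, 5:x1, 6:x2, 10:x3, 13:m, 14:m, 15:m
edges: (1,5,pre); (1,10,pre); (2,5,pre); (3,6,pre); (6,0,post); (6,1,post); (10,2,post); (13,2,at); (14,0,at); (15,1,at)
dpo result:
nodes: 0:pl, 1:pl, 2:pl, 3:pl, 5:x1, 6:x2, 10:x3, 13:m, 14:m, 15:m
edges: (1,5,pre); (1,10,pre); (2,5,pre); (3,6,pre); (6,0,post); (6,1,post); (10,2,post); (13,2,at); (14,0,at); (15,1,at)


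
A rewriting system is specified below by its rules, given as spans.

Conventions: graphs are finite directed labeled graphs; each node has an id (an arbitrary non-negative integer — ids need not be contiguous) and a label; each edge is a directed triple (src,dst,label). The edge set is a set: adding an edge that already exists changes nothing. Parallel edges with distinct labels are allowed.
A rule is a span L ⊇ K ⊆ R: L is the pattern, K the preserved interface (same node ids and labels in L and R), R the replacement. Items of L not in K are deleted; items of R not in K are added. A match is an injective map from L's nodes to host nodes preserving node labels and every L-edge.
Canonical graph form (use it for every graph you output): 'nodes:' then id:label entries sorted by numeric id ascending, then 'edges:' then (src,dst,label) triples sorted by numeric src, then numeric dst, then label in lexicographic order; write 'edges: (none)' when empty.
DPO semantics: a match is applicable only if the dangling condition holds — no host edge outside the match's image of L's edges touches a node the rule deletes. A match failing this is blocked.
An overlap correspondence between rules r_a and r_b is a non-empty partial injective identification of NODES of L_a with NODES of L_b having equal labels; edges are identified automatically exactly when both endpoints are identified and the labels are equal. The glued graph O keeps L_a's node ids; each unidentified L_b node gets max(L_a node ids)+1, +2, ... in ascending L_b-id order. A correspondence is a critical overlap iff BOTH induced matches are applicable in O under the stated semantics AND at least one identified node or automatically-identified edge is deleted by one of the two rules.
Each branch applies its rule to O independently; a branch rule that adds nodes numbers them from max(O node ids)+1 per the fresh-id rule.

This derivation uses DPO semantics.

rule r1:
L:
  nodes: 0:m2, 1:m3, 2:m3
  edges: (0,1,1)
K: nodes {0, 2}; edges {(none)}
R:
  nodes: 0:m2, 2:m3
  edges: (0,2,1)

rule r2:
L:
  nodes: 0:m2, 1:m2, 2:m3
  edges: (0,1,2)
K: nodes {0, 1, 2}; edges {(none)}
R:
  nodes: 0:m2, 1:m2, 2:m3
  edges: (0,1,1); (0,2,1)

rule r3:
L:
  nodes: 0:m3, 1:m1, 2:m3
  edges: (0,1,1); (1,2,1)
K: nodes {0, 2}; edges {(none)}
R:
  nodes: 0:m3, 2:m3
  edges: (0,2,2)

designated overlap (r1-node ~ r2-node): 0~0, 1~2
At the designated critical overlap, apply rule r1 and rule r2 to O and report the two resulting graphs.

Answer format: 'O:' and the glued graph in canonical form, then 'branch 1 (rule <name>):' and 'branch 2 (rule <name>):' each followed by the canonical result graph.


O:
nodes: 0:m2, 1:m3, 2:m3, 3:m2
edges: (0,1,1); (0,3,2)
branch 1 (rule r1):
nodes: 0:m2, 2:m3, 3:m2
edges: (0,2,1); (0,3,2)
branch 2 (rule r2):
nodes: 0:m2, 1:m3, 2:m3, 3:m2
edges: (0,1,1); (0,3,1)


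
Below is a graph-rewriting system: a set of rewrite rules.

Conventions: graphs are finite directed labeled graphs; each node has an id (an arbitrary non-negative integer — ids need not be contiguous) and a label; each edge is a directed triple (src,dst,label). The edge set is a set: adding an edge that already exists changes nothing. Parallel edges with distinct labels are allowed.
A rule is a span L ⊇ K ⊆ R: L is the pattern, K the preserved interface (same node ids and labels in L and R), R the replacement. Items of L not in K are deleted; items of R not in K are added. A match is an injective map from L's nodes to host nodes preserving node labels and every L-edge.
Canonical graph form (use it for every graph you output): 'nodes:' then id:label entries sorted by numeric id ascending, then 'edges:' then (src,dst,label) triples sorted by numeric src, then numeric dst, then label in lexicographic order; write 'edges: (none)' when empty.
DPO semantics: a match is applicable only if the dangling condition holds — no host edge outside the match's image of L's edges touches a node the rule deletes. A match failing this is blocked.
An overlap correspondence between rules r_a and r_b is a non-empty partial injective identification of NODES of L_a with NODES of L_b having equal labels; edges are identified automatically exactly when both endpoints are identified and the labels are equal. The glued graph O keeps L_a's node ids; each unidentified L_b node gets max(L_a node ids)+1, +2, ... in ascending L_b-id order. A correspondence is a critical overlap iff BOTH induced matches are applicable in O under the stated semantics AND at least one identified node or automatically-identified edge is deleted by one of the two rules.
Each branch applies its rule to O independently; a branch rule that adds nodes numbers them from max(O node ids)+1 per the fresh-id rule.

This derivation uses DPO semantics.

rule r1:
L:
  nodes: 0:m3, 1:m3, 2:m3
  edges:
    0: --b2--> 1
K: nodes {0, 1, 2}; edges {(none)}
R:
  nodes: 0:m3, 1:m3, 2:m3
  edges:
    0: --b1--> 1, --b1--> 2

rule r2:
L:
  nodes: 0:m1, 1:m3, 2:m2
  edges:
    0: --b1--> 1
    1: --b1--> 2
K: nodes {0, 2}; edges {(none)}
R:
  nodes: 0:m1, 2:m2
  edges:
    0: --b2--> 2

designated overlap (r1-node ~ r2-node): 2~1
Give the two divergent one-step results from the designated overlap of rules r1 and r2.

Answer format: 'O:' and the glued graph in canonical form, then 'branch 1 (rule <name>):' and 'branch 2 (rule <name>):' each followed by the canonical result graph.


O:
nodes: 0:m3, 1:m3, 2:m3, 3:m1, 4:m2
edges: (0,1,b2); (2,4,b1); (3,2,b1)
branch 1 (rule r1):
nodes: 0:m3, 1:m3, 2:m3, 3:m1, 4:m2
edges: (0,1,b1); (0,2,b1); (2,4,b1); (3,2,b1)
branch 2 (rule r2):
nodes: 0:m3, 1:m3, 3:m1, 4:m2
edges: (0,1,b2); (3,4,b2)


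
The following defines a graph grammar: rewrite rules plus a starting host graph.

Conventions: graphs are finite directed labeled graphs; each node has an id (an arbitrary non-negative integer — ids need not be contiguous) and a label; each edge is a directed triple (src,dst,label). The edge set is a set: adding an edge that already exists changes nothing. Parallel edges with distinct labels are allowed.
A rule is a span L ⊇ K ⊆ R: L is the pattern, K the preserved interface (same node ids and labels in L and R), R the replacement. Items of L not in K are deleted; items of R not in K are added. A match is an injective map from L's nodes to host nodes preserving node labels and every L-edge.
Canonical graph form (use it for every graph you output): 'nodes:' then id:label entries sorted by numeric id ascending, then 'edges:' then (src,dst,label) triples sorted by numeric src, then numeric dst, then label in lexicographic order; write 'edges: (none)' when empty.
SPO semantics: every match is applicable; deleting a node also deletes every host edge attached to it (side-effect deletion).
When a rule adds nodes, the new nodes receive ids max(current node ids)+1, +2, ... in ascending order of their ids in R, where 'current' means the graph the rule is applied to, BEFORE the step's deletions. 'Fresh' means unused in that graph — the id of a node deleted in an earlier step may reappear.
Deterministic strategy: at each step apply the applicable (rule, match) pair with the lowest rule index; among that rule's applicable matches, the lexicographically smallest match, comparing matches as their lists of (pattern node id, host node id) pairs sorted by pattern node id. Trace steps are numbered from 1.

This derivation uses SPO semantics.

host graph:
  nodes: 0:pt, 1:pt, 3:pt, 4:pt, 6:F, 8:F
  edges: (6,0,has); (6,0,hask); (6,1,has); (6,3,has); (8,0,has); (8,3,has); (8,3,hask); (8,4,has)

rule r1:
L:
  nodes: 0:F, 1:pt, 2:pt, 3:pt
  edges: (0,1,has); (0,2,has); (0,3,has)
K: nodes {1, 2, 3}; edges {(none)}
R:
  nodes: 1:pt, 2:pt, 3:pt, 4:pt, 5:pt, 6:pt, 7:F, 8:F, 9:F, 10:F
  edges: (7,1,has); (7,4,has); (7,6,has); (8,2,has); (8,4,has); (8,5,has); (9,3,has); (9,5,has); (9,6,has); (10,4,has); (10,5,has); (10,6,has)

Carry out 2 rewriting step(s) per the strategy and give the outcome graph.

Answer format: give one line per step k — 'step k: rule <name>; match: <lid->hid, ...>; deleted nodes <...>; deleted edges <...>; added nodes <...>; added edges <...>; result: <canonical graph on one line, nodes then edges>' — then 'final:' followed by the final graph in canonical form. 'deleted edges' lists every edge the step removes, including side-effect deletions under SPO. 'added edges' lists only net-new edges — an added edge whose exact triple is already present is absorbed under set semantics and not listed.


step 1: rule r1; match: 0->6, 1->0, 2->1, 3->3; deleted nodes 6; deleted edges (6,0,has); (6,0,hask); (6,1,has); (6,3,has); added nodes 9, 10, 11, 12, 13, 14, 15; added edges (12,0,has); (12,9,has); (12,11,has); (13,1,has); (13,9,has); (13,10,has); (14,3,has); (14,10,has); (14,11,has); (15,9,has); (15,10,has); (15,11,has); result: nodes: 0:pt, 1:pt, 3:pt, 4:pt, 8:F, 9:pt, 10:pt, 11:pt, 12:F, 13:F, 14:F, 15:F edges: (8,0,has); (8,3,has); (8,3,hask); (8,4,has); (12,0,has); (12,9,has); (12,11,has); (13,1,has); (13,9,has); (13,10,has); (14,3,has); (14,10,has); (14,11,has); (15,9,has); (15,10,has); (15,11,has)
step 2: rule r1; match: 0->8, 1->0, 2->3, 3->4; deleted nodes 8; deleted edges (8,0,has); (8,3,has); (8,3,hask); (8,4,has); added nodes 16, 17, 18, 19, 20, 21, 22; added edges (19,0,has); (19,16,has); (19,18,has); (20,3,has); (20,16,has); (20,17,has); (21,4,has); (21,17,has); (21,18,has); (22,16,has); (22,17,has); (22,18,has); result: nodes: 0:pt, 1:pt, 3:pt, 4:pt, 9:pt, 10:pt, 11:pt, 12:F, 13:F, 14:F, 15:F, 16:pt, 17:pt, 18:pt, 19:F, 20:F, 21:F, 22:F edges: (12,0,has); (12,9,has); (12,11,has); (13,1,has); (13,9,has); (13,10,has); (14,3,has); (14,10,has); (14,11,has); (15,9,has); (15,10,has); (15,11,has); (19,0,has); (19,16,has); (19,18,has); (20,3,has); (20,16,has); (20,17,has); (21,4,has); (21,17,has); (21,18,has); (22,16,has); (22,17,has); (22,18,has)
final:
nodes: 0:pt, 1:pt, 3:pt, 4:pt, 9:pt, 10:pt, 11:pt, 12:F, 13:F, 14:F, 15:F, 16:pt, 17:pt, 18:pt, 19:F, 20:F, 21:F, 22:F
edges: (12,0,has); (12,9,has); (12,11,has); (13,1,has); (13,9,has); (13,10,has); (14,3,has); (14,10,has); (14,11,has); (15,9,has); (15,10,has); (15,11,has); (19,0,has); (19,16,has); (19,18,has); (20,3,has); (20,16,has); (20,17,has); (21,4,has); (21,17,has); (21,18,has); (22,16,has); (22,17,has); (22,18,has)


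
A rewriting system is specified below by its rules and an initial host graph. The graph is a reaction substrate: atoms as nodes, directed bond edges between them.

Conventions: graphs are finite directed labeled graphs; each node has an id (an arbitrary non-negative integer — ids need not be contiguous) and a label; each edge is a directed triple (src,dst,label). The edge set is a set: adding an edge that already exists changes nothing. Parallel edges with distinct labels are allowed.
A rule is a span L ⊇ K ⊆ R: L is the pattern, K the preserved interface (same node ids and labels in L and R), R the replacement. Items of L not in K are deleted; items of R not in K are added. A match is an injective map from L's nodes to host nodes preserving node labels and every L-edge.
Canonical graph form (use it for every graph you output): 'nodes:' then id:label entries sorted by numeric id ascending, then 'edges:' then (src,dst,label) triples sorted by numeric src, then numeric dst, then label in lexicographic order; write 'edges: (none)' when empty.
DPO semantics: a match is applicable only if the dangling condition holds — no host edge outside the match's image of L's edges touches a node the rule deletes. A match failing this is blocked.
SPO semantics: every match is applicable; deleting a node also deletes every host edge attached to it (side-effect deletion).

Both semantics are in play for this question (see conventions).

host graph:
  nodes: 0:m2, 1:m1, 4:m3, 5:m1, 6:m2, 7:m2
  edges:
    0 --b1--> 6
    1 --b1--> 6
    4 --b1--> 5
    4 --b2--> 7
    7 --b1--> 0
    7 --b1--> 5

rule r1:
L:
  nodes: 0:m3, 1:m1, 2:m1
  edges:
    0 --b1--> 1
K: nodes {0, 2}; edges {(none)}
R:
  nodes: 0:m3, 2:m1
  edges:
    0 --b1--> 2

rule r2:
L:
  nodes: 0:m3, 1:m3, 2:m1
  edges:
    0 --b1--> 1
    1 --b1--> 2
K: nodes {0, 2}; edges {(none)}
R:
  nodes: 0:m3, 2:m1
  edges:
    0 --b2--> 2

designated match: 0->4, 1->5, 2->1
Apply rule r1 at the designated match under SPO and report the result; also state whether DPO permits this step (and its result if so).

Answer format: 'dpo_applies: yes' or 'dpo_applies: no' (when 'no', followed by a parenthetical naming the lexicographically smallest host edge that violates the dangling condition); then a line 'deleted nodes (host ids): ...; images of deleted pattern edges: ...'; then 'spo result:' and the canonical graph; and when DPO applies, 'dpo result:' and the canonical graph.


dpo_applies: no
(the rule deletes node 5, which keeps host edge (7,5,b1) outside the match image — the dangling condition fails, DPO blocks; SPO proceeds and side-deletes such edges)
deleted nodes (host ids): 5; images of deleted pattern edges: (4,5,b1)
spo result:
nodes: 0:m2, 1:m1, 4:m3, 6:m2, 7:m2
edges: (0,6,b1); (1,6,b1); (4,1,b1); (4,7,b2); (7,0,b1)


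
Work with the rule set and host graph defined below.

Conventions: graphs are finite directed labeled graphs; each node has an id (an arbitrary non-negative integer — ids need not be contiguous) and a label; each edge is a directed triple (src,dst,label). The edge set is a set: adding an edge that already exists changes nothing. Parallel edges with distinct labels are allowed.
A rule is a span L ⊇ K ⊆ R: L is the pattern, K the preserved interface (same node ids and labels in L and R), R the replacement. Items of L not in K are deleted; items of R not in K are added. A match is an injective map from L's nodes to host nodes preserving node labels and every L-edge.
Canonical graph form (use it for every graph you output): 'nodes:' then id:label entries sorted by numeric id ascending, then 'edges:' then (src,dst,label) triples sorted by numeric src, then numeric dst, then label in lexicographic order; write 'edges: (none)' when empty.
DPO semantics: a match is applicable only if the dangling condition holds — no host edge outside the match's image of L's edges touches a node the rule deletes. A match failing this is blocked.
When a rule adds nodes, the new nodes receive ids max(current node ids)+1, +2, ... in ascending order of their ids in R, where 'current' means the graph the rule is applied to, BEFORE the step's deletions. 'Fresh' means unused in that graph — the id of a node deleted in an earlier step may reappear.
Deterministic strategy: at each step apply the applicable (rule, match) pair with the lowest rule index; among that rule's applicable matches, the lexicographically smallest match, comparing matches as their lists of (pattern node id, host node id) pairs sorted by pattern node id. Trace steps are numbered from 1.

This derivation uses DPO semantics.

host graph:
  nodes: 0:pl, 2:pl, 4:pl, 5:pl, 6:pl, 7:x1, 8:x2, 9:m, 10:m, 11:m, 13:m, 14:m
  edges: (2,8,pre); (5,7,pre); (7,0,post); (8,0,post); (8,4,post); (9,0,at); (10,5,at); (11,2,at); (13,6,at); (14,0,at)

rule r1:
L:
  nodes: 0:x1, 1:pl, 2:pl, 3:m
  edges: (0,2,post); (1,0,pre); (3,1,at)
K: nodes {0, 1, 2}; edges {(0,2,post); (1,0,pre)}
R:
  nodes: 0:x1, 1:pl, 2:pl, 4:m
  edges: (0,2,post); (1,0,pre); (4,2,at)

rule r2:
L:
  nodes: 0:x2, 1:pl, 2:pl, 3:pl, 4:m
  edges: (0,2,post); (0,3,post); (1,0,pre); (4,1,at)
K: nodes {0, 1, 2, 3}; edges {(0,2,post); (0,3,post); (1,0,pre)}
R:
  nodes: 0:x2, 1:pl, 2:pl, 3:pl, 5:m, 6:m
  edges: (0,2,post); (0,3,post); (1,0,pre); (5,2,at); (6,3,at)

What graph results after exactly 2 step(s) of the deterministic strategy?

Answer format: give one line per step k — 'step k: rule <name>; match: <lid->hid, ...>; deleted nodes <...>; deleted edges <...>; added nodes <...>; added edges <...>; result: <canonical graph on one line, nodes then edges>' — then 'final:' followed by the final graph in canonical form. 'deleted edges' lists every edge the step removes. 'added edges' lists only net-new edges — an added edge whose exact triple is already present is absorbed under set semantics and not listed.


step 1: rule r1; match: 0->7, 1->5, 2->0, 3->10; deleted nodes 10; deleted edges (10,5,at); added nodes 15; added edges (15,0,at); result: nodes: 0:pl, 2:pl, 4:pl, 5:pl, 6:pl, 7:x1, 8:x2, 9:m, 11:m, 13:m, 14:m, 15:m edges: (2,8,pre); (5,7,pre); (7,0,post); (8,0,post); (8,4,post); (9,0,at); (11,2,at); (13,6,at); (14,0,at); (15,0,at)
step 2: rule r2; match: 0->8, 1->2, 2->0, 3->4, 4->11; deleted nodes 11; deleted edges (11,2,at); added nodes 16, 17; added edges (16,0,at); (17,4,at); result: nodes: 0:pl, 2:pl, 4:pl, 5:pl, 6:pl, 7:x1, 8:x2, 9:m, 13:m, 14:m, 15:m, 16:m, 17:m edges: (2,8,pre); (5,7,pre); (7,0,post); (8,0,post); (8,4,post); (9,0,at); (13,6,at); (14,0,at); (15,0,at); (16,0,at); (17,4,at)
final:
nodes: 0:pl, 2:pl, 4:pl, 5:pl, 6:pl, 7:x1, 8:x2, 9:m, 13:m, 14:m, 15:m, 16:m, 17:m
edges: (2,8,pre); (5,7,pre); (7,0,post); (8,0,post); (8,4,post); (9,0,at); (13,6,at); (14,0,at); (15,0,at); (16,0,at); (17,4,at)
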